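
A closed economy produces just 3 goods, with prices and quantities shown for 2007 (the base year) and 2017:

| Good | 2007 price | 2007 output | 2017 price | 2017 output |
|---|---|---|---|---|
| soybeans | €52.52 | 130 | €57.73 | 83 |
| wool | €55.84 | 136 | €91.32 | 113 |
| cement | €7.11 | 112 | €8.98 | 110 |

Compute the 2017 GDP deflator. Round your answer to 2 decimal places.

Nominal GDP 2017 = 57.73·83 + 91.32·113 + 8.98·110 = 16098.55.
Real GDP 2017 (at 2007 prices) = 52.52·83 + 55.84·113 + 7.11·110 = 11451.18.
Deflator = Nominal/Real × 100 = 16098.55/11451.18 × 100 = 140.584.

140.58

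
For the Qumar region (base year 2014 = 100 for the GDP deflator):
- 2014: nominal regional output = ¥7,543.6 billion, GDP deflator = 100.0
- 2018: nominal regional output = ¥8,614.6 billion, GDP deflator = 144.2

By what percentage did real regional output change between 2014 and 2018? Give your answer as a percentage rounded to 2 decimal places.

Real regional output 2014 = 7543.6 / 1.000 = 7543.60.
Real regional output 2018 = 8614.6 / 1.442 = 5974.06.
Real growth = 5974.06 / 7543.60 − 1 = -0.2081.

-20.81%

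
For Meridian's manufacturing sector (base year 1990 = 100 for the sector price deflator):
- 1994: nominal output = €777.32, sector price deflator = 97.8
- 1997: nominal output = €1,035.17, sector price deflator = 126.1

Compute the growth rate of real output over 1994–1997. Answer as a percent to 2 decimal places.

Real output 1994 = 777.32 / 0.978 = 794.81.
Real output 1997 = 1035.17 / 1.261 = 820.91.
Real growth = 820.91 / 794.81 − 1 = 0.0328.

3.28%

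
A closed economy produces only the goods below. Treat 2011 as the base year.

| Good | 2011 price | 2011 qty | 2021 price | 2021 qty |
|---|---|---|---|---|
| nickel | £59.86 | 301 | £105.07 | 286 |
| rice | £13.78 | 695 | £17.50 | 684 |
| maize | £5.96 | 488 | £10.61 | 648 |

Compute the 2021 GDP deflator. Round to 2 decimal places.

Nominal GDP 2021 = 105.07·286 + 17.50·684 + 10.61·648 = 48895.30.
Real GDP 2021 (at 2011 prices) = 59.86·286 + 13.78·684 + 5.96·648 = 30407.56.
Deflator = Nominal/Real × 100 = 48895.30/30407.56 × 100 = 160.800.

160.80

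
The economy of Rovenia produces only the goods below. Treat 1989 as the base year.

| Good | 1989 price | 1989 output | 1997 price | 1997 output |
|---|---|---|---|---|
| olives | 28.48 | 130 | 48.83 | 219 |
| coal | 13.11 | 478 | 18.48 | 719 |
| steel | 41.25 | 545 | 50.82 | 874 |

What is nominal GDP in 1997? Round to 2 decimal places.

Nominal GDP 1997 = Σ (p_1997 × q_1997) = 48.83·219 + 18.48·719 + 50.82·874 = 68397.57.

68397.57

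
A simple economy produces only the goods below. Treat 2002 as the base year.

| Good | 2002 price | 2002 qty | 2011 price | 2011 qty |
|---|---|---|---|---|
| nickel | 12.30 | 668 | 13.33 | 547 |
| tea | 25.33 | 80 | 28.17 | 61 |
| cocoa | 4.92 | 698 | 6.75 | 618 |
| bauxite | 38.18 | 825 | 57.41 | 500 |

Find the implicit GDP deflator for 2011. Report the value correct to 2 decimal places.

137.77

Nominal GDP 2011 = 13.33·547 + 28.17·61 + 6.75·618 + 57.41·500 = 41886.38.
Real GDP 2011 (at 2002 prices) = 12.30·547 + 25.33·61 + 4.92·618 + 38.18·500 = 30403.79.
Deflator = Nominal/Real × 100 = 41886.38/30403.79 × 100 = 137.767.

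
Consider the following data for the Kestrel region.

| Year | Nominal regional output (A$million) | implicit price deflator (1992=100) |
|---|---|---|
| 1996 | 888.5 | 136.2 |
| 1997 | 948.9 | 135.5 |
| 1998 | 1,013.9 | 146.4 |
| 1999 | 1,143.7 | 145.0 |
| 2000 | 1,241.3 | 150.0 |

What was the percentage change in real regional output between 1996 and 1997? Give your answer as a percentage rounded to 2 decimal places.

7.35%

Real regional output 1996 = 888.5/1.362 = 652.35.
Real regional output 1997 = 948.9/1.355 = 700.30.
Change = 700.30/652.35 − 1 = 0.0735.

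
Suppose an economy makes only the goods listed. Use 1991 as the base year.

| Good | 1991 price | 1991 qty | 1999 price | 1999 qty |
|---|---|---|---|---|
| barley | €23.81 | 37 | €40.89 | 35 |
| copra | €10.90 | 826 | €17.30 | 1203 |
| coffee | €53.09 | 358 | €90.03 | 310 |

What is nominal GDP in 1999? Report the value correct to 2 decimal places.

Nominal GDP 1999 = Σ (p_1999 × q_1999) = 40.89·35 + 17.30·1203 + 90.03·310 = 50152.35.

€50152.35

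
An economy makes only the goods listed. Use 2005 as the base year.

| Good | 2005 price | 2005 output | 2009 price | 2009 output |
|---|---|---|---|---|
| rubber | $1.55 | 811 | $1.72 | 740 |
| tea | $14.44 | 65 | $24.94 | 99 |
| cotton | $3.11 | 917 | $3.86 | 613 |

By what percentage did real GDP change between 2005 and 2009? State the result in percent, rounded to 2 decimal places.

Real GDP 2005 = Nominal GDP 2005 = 1.55·811 + 14.44·65 + 3.11·917 = 5047.52.
Real GDP 2009 (at 2005 prices) = 1.55·740 + 14.44·99 + 3.11·613 = 4482.99.
Real growth = 4482.99/5047.52 − 1 = -0.1118.

-11.18%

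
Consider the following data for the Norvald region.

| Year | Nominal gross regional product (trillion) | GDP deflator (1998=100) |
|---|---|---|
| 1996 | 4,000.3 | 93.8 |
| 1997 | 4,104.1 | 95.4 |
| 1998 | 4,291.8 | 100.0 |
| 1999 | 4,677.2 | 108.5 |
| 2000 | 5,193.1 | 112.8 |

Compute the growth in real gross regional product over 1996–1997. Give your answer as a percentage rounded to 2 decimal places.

0.87%

Real gross regional product 1996 = 4000.3/0.938 = 4264.71.
Real gross regional product 1997 = 4104.1/0.954 = 4301.99.
Change = 4301.99/4264.71 − 1 = 0.0087.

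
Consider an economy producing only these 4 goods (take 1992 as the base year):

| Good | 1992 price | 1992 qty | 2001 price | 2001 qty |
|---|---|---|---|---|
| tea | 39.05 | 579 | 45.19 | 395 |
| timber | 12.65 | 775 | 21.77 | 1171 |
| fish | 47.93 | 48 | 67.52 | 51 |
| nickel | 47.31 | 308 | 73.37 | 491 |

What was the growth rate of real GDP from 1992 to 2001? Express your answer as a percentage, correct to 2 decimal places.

Real GDP 1992 = Nominal GDP 1992 = 39.05·579 + 12.65·775 + 47.93·48 + 47.31·308 = 49285.82.
Real GDP 2001 (at 1992 prices) = 39.05·395 + 12.65·1171 + 47.93·51 + 47.31·491 = 55911.54.
Real growth = 55911.54/49285.82 − 1 = 0.1344.

13.44%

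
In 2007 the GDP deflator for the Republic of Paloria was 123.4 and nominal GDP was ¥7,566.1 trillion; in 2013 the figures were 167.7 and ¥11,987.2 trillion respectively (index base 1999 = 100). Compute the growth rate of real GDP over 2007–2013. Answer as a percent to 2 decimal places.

Deflate each year: 2007 → 7566.1/1.234 = 6131.36; 2013 → 11987.2/1.677 = 7148.00.
So real GDP changed by 7148.00/6131.36 − 1 = 0.1658, i.e. 16.58%.

16.58%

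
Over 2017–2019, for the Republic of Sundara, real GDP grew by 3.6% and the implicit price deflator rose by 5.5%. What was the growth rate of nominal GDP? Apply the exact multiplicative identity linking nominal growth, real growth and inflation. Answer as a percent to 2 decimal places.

9.30%

(1 + g_nom) = (1 + g_real)(1 + π) = 1.0360 × 1.0550 = 1.09298.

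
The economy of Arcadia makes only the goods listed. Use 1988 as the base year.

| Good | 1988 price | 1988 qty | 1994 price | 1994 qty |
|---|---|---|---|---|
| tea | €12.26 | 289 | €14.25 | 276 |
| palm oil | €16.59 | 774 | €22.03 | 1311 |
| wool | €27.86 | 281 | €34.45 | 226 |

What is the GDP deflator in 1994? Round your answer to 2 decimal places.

Nominal GDP 1994 = 14.25·276 + 22.03·1311 + 34.45·226 = 40600.03.
Real GDP 1994 (at 1988 prices) = 12.26·276 + 16.59·1311 + 27.86·226 = 31429.61.
Deflator = Nominal/Real × 100 = 40600.03/31429.61 × 100 = 129.178.

129.18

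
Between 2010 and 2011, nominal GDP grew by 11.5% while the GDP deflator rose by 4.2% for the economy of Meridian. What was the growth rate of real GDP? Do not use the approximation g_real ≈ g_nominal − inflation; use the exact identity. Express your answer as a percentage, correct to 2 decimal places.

7.01%

(1 + g_nom) = (1 + g_real)(1 + π), so g_real = 1.1150 / 1.0420 − 1 = 0.07006.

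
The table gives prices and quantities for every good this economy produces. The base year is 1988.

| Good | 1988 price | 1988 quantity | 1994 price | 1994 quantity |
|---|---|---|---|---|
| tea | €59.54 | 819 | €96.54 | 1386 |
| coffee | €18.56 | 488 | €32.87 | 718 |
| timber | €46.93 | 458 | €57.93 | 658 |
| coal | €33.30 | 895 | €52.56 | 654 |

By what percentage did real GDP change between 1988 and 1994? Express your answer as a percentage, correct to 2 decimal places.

Real GDP 1988 = Nominal GDP 1988 = 59.54·819 + 18.56·488 + 46.93·458 + 33.30·895 = 109117.98.
Real GDP 1994 (at 1988 prices) = 59.54·1386 + 18.56·718 + 46.93·658 + 33.30·654 = 148506.66.
Real growth = 148506.66/109117.98 − 1 = 0.3610.

36.10%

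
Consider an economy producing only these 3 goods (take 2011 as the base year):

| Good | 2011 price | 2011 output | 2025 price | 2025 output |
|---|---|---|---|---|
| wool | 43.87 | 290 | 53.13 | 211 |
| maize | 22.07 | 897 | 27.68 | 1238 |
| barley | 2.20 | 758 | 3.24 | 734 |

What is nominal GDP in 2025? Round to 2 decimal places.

Nominal GDP 2025 = Σ (p_2025 × q_2025) = 53.13·211 + 27.68·1238 + 3.24·734 = 47856.43.

47856.43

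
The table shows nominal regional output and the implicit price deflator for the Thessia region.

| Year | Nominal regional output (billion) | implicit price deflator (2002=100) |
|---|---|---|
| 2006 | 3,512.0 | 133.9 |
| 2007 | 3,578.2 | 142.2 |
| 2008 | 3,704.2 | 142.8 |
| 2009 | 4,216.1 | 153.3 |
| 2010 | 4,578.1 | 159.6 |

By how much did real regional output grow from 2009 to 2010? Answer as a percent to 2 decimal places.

Real regional output 2009 = 4216.1/1.533 = 2750.23.
Real regional output 2010 = 4578.1/1.596 = 2868.48.
Change = 2868.48/2750.23 − 1 = 0.0430.

4.30%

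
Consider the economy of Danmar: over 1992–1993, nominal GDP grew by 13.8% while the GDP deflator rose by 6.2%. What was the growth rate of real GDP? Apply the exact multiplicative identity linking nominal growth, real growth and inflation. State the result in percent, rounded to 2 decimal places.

7.16%

(1 + g_nom) = (1 + g_real)(1 + π), so g_real = 1.1380 / 1.0620 − 1 = 0.07156.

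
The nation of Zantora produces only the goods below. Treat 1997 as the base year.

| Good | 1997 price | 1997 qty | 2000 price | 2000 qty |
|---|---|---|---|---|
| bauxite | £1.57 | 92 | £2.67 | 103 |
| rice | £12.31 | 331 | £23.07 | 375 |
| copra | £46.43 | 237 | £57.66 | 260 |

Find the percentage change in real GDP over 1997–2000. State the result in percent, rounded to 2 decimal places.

Real GDP 1997 = Nominal GDP 1997 = 1.57·92 + 12.31·331 + 46.43·237 = 15222.96.
Real GDP 2000 (at 1997 prices) = 1.57·103 + 12.31·375 + 46.43·260 = 16849.76.
Real growth = 16849.76/15222.96 − 1 = 0.1069.

10.69%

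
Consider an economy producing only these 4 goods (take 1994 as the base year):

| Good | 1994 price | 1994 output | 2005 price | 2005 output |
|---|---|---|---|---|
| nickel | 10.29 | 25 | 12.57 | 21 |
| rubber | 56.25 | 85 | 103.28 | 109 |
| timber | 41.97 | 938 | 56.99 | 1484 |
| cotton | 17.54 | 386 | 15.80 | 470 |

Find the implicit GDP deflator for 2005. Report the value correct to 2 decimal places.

134.66

Nominal GDP 2005 = 12.57·21 + 103.28·109 + 56.99·1484 + 15.80·470 = 103520.65.
Real GDP 2005 (at 1994 prices) = 10.29·21 + 56.25·109 + 41.97·1484 + 17.54·470 = 76874.62.
Deflator = Nominal/Real × 100 = 103520.65/76874.62 × 100 = 134.662.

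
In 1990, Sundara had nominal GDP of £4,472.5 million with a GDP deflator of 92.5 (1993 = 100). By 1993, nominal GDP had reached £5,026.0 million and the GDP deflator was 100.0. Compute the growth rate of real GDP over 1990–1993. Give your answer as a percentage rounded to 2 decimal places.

3.95%

Real GDP 1990 = 4472.5 / 0.925 = 4835.14.
Real GDP 1993 = 5026.0 / 1.000 = 5026.00.
Real growth = 5026.00 / 4835.14 − 1 = 0.0395.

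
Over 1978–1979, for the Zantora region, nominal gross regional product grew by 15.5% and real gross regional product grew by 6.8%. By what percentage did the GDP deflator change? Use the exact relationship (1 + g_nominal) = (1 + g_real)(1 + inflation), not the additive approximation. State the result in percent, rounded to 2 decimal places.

(1 + g_nom) = (1 + g_real)(1 + π), so π = 1.1550 / 1.0680 − 1 = 0.08146.

8.15%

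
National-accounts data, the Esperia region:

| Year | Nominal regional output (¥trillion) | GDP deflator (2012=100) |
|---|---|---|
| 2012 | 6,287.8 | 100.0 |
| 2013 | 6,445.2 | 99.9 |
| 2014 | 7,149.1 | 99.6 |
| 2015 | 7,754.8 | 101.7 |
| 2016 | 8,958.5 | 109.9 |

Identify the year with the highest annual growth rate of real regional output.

2013: real = 6445.2/0.999 = 6451.65; growth vs 2012 (6287.80) = 2.61%.
2014: real = 7149.1/0.996 = 7177.81; growth vs 2013 (6451.65) = 11.26%.
2015: real = 7754.8/1.017 = 7625.17; growth vs 2014 (7177.81) = 6.23%.
2016: real = 8958.5/1.099 = 8151.50; growth vs 2015 (7625.17) = 6.90%.

2014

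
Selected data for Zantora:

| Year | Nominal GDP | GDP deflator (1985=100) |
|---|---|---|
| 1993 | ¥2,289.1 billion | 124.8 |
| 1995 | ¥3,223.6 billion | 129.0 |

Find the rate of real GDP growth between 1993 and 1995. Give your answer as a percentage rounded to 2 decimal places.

36.24%

Deflate each year: 1993 → 2289.1/1.248 = 1834.21; 1995 → 3223.6/1.290 = 2498.91.
So real GDP changed by 2498.91/1834.21 − 1 = 0.3624, i.e. 36.24%.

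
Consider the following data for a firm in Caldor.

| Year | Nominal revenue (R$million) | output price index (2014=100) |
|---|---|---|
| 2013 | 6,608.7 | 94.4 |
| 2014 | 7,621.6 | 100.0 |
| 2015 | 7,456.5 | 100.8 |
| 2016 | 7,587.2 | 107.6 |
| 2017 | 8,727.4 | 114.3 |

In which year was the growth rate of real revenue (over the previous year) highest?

2014: real = 7621.6/1.000 = 7621.60; growth vs 2013 (7000.74) = 8.87%.
2015: real = 7456.5/1.008 = 7397.32; growth vs 2014 (7621.60) = -2.94%.
2016: real = 7587.2/1.076 = 7051.30; growth vs 2015 (7397.32) = -4.68%.
2017: real = 8727.4/1.143 = 7635.52; growth vs 2016 (7051.30) = 8.29%.

2014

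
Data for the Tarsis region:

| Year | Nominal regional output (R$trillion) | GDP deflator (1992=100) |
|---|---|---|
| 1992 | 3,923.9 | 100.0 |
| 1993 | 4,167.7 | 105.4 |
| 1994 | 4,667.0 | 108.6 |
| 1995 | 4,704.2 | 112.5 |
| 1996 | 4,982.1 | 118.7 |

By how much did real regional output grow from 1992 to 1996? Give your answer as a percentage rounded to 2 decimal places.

6.97%

Real regional output 1992 = 3923.9/1.000 = 3923.90.
Real regional output 1996 = 4982.1/1.187 = 4197.22.
Change = 4197.22/3923.90 − 1 = 0.0697.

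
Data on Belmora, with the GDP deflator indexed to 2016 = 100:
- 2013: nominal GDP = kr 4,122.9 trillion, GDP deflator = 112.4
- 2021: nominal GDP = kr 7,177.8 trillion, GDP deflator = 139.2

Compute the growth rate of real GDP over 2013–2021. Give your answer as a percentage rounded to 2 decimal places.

40.58%

Real GDP 2013 = 4122.9 / 1.124 = 3668.06.
Real GDP 2021 = 7177.8 / 1.392 = 5156.47.
Real growth = 5156.47 / 3668.06 − 1 = 0.4058.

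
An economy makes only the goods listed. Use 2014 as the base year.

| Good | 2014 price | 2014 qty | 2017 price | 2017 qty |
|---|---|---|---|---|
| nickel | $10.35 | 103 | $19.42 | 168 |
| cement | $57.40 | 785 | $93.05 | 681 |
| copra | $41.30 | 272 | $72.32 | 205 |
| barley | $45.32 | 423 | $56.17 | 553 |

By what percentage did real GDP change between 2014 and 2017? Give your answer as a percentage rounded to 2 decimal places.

-2.84%

Real GDP 2014 = Nominal GDP 2014 = 10.35·103 + 57.40·785 + 41.30·272 + 45.32·423 = 76529.01.
Real GDP 2017 (at 2014 prices) = 10.35·168 + 57.40·681 + 41.30·205 + 45.32·553 = 74356.66.
Real growth = 74356.66/76529.01 − 1 = -0.0284.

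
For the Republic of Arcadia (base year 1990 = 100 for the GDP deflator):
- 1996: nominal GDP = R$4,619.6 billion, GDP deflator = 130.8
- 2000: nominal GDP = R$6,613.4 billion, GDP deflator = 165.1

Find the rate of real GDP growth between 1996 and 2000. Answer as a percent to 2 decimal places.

Deflate each year: 1996 → 4619.6/1.308 = 3531.80; 2000 → 6613.4/1.651 = 4005.69.
So real GDP changed by 4005.69/3531.80 − 1 = 0.1342, i.e. 13.42%.

13.42%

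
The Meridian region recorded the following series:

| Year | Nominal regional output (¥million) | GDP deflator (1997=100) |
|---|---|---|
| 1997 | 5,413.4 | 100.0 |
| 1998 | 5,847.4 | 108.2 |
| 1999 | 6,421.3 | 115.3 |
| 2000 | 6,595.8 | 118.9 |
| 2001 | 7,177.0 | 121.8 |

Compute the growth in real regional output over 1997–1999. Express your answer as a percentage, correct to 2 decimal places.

Real regional output 1997 = 5413.4/1.000 = 5413.40.
Real regional output 1999 = 6421.3/1.153 = 5569.21.
Change = 5569.21/5413.40 − 1 = 0.0288.

2.88%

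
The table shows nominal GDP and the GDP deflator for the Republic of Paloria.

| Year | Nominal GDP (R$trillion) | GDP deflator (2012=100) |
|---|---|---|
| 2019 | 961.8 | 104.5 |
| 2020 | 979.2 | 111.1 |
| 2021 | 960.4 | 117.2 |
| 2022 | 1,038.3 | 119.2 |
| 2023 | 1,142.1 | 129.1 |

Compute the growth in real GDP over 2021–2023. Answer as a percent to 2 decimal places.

7.96%

Real GDP 2021 = 960.4/1.172 = 819.45.
Real GDP 2023 = 1142.1/1.291 = 884.66.
Change = 884.66/819.45 − 1 = 0.0796.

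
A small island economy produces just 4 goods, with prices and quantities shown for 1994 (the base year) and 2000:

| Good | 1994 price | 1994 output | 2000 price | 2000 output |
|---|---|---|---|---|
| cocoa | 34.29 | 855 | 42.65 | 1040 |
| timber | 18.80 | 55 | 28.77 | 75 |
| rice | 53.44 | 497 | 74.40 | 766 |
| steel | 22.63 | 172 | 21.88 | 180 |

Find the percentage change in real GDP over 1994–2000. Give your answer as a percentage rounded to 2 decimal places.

34.99%

Real GDP 1994 = Nominal GDP 1994 = 34.29·855 + 18.80·55 + 53.44·497 + 22.63·172 = 60803.99.
Real GDP 2000 (at 1994 prices) = 34.29·1040 + 18.80·75 + 53.44·766 + 22.63·180 = 82080.04.
Real growth = 82080.04/60803.99 − 1 = 0.3499.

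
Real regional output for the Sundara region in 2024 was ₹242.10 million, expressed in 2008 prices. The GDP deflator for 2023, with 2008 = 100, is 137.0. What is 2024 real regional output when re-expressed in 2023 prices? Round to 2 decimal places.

₹331.68 million

Real regional output in 2023 prices = Real regional output in 2008 prices × (P_2023/P_2008) = 242.10 × 1.370 = 331.68.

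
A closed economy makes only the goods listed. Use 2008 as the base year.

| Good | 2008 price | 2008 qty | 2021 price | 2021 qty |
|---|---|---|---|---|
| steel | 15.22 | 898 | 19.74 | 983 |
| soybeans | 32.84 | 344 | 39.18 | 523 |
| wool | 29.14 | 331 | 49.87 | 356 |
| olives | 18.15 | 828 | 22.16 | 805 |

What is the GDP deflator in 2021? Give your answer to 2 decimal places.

Nominal GDP 2021 = 19.74·983 + 39.18·523 + 49.87·356 + 22.16·805 = 75488.08.
Real GDP 2021 (at 2008 prices) = 15.22·983 + 32.84·523 + 29.14·356 + 18.15·805 = 57121.17.
Deflator = Nominal/Real × 100 = 75488.08/57121.17 × 100 = 132.154.

132.15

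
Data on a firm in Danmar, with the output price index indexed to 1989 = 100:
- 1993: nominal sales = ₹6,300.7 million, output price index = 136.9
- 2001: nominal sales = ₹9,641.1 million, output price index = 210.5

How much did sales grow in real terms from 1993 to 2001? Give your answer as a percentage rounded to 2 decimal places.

-0.48%

Deflate each year: 1993 → 6300.7/1.369 = 4602.41; 2001 → 9641.1/2.105 = 4580.10.
So real sales changed by 4580.10/4602.41 − 1 = -0.0048, i.e. -0.48%.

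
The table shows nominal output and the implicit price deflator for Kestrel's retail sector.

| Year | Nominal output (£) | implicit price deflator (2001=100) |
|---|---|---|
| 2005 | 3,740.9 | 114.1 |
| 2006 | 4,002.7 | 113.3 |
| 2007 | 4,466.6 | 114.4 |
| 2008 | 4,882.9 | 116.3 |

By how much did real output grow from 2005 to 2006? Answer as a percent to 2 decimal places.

7.75%

Real output 2005 = 3740.9/1.141 = 3278.62.
Real output 2006 = 4002.7/1.133 = 3532.83.
Change = 3532.83/3278.62 − 1 = 0.0775.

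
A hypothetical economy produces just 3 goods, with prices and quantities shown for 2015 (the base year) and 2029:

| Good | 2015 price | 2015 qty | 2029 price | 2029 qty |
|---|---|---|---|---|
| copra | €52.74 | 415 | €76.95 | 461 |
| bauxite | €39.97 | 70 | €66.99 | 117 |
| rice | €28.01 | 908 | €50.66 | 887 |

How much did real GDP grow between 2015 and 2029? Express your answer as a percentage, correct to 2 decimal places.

Real GDP 2015 = Nominal GDP 2015 = 52.74·415 + 39.97·70 + 28.01·908 = 50118.08.
Real GDP 2029 (at 2015 prices) = 52.74·461 + 39.97·117 + 28.01·887 = 53834.50.
Real growth = 53834.50/50118.08 − 1 = 0.0742.

7.42%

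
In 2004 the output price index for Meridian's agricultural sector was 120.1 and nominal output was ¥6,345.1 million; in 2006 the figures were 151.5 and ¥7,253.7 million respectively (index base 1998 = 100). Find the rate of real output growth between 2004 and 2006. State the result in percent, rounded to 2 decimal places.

-9.37%

Deflate each year: 2004 → 6345.1/1.201 = 5283.18; 2006 → 7253.7/1.515 = 4787.92.
So real output changed by 4787.92/5283.18 − 1 = -0.0937, i.e. -9.37%.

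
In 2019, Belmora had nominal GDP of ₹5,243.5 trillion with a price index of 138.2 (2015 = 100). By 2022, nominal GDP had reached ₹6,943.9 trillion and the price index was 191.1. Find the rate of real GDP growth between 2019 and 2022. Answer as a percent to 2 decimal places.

Deflate each year: 2019 → 5243.5/1.382 = 3794.14; 2022 → 6943.9/1.911 = 3633.65.
So real GDP changed by 3633.65/3794.14 − 1 = -0.0423, i.e. -4.23%.

-4.23%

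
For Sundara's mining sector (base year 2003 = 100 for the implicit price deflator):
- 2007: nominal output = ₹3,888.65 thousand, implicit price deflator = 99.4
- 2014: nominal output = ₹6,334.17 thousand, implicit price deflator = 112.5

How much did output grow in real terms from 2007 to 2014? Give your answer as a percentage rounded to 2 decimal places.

Deflate each year: 2007 → 3888.65/0.994 = 3912.12; 2014 → 6334.17/1.125 = 5630.37.
So real output changed by 5630.37/3912.12 − 1 = 0.4392, i.e. 43.92%.

43.92%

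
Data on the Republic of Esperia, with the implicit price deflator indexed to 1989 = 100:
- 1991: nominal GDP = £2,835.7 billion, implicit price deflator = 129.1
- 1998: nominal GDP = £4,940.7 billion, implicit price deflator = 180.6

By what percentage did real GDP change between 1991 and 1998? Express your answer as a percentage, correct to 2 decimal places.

Real GDP 1991 = 2835.7 / 1.291 = 2196.51.
Real GDP 1998 = 4940.7 / 1.806 = 2735.71.
Real growth = 2735.71 / 2196.51 − 1 = 0.2455.

24.55%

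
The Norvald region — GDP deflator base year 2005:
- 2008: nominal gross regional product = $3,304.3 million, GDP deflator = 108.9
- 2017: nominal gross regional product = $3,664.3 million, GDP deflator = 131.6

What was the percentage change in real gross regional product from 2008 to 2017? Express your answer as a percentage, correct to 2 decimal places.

Deflate each year: 2008 → 3304.3/1.089 = 3034.25; 2017 → 3664.3/1.316 = 2784.42.
So real gross regional product changed by 2784.42/3034.25 − 1 = -0.0823, i.e. -8.23%.

-8.23%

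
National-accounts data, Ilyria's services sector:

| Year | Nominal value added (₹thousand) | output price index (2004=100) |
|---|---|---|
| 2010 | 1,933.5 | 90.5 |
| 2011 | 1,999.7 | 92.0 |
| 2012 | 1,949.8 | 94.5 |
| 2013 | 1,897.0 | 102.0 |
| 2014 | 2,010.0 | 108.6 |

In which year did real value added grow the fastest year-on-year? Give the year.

2011

2011: real = 1999.7/0.920 = 2173.59; growth vs 2010 (2136.46) = 1.74%.
2012: real = 1949.8/0.945 = 2063.28; growth vs 2011 (2173.59) = -5.08%.
2013: real = 1897.0/1.020 = 1859.80; growth vs 2012 (2063.28) = -9.86%.
2014: real = 2010.0/1.086 = 1850.83; growth vs 2013 (1859.80) = -0.48%.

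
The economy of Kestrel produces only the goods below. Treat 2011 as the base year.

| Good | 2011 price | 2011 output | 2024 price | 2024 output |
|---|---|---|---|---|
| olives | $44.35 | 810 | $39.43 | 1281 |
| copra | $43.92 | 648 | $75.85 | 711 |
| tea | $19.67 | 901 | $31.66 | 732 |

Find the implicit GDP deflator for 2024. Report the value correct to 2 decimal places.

Nominal GDP 2024 = 39.43·1281 + 75.85·711 + 31.66·732 = 127614.30.
Real GDP 2024 (at 2011 prices) = 44.35·1281 + 43.92·711 + 19.67·732 = 102437.91.
Deflator = Nominal/Real × 100 = 127614.30/102437.91 × 100 = 124.577.

124.58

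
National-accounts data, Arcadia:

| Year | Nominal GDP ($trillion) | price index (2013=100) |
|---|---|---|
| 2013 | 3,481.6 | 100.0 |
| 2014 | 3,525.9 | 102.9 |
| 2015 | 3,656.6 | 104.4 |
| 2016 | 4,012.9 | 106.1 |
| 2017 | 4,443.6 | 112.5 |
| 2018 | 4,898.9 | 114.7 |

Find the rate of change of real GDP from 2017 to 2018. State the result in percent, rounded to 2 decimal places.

8.13%

Real GDP 2017 = 4443.6/1.125 = 3949.87.
Real GDP 2018 = 4898.9/1.147 = 4271.05.
Change = 4271.05/3949.87 − 1 = 0.0813.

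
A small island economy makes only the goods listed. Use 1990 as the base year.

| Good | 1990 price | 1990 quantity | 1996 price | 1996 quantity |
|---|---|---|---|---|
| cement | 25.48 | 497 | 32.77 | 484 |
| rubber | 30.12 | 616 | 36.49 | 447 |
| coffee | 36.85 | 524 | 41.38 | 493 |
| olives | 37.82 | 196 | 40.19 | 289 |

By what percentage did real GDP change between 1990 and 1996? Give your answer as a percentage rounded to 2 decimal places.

Real GDP 1990 = Nominal GDP 1990 = 25.48·497 + 30.12·616 + 36.85·524 + 37.82·196 = 57939.60.
Real GDP 1996 (at 1990 prices) = 25.48·484 + 30.12·447 + 36.85·493 + 37.82·289 = 54892.99.
Real growth = 54892.99/57939.60 − 1 = -0.0526.

-5.26%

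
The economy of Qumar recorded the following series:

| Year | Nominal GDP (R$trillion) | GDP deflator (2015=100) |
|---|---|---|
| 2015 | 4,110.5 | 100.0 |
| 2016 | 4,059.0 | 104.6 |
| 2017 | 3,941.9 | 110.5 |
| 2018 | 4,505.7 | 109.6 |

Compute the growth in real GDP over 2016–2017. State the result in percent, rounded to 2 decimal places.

-8.07%

Real GDP 2016 = 4059.0/1.046 = 3880.50.
Real GDP 2017 = 3941.9/1.105 = 3567.33.
Change = 3567.33/3880.50 − 1 = -0.0807.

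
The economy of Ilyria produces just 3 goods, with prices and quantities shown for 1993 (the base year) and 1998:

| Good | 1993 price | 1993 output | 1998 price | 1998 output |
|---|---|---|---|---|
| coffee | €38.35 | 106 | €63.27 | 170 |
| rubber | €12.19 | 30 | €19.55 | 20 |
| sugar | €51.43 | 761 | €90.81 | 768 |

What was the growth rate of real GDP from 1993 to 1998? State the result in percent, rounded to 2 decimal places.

Real GDP 1993 = Nominal GDP 1993 = 38.35·106 + 12.19·30 + 51.43·761 = 43569.03.
Real GDP 1998 (at 1993 prices) = 38.35·170 + 12.19·20 + 51.43·768 = 46261.54.
Real growth = 46261.54/43569.03 − 1 = 0.0618.

6.18%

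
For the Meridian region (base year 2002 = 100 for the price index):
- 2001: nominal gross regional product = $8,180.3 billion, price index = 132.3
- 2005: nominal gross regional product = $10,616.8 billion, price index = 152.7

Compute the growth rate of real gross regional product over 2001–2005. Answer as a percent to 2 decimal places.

Real gross regional product 2001 = 8180.3 / 1.323 = 6183.14.
Real gross regional product 2005 = 10616.8 / 1.527 = 6952.72.
Real growth = 6952.72 / 6183.14 − 1 = 0.1245.

12.45%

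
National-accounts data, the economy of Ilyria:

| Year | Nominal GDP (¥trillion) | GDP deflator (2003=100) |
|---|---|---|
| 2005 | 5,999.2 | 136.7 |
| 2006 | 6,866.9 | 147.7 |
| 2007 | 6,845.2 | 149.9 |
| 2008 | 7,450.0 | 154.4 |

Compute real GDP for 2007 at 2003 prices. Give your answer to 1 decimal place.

¥4,566.5 trillion

Real GDP 2007 = 6845.2 / 1.499 = 4566.51.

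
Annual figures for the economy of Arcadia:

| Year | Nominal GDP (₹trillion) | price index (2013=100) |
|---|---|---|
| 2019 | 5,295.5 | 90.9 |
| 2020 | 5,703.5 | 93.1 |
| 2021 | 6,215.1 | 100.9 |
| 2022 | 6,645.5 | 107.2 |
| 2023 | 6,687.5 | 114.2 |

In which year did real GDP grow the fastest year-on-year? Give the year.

2020

2020: real = 5703.5/0.931 = 6126.21; growth vs 2019 (5825.63) = 5.16%.
2021: real = 6215.1/1.009 = 6159.66; growth vs 2020 (6126.21) = 0.55%.
2022: real = 6645.5/1.072 = 6199.16; growth vs 2021 (6159.66) = 0.64%.
2023: real = 6687.5/1.142 = 5855.95; growth vs 2022 (6199.16) = -5.54%.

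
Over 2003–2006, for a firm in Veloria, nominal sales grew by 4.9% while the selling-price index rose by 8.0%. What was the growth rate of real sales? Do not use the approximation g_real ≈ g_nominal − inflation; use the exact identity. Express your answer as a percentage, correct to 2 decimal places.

-2.87%

(1 + g_nom) = (1 + g_real)(1 + π), so g_real = 1.0490 / 1.0800 − 1 = -0.02870.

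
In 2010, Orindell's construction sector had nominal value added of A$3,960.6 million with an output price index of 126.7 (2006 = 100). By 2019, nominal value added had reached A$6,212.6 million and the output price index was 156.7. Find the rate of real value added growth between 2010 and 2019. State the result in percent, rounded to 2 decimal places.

Real value added 2010 = 3960.6 / 1.267 = 3125.97.
Real value added 2019 = 6212.6 / 1.567 = 3964.65.
Real growth = 3964.65 / 3125.97 − 1 = 0.2683.

26.83%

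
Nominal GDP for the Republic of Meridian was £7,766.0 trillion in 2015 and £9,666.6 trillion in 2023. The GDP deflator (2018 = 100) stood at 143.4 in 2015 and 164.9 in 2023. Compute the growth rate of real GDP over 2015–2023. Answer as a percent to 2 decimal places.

8.24%

Real GDP 2015 = 7766.0 / 1.434 = 5415.62.
Real GDP 2023 = 9666.6 / 1.649 = 5862.10.
Real growth = 5862.10 / 5415.62 − 1 = 0.0824.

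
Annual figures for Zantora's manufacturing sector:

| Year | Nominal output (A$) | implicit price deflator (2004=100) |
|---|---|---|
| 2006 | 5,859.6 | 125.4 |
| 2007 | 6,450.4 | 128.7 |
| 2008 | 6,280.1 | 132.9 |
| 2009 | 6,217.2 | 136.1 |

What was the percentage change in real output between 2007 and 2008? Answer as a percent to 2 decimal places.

-5.72%

Real output 2007 = 6450.4/1.287 = 5011.97.
Real output 2008 = 6280.1/1.329 = 4725.43.
Change = 4725.43/5011.97 − 1 = -0.0572.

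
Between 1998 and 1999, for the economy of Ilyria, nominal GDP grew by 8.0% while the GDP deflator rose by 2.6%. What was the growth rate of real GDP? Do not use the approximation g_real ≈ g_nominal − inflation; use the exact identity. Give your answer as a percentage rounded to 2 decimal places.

5.26%

(1 + g_nom) = (1 + g_real)(1 + π), so g_real = 1.0800 / 1.0260 − 1 = 0.05263.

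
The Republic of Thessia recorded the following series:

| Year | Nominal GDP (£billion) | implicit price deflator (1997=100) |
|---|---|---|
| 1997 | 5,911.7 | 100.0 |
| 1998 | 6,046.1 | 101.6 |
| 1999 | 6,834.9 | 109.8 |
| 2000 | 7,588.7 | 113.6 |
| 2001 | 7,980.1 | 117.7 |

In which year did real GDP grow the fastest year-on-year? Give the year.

1998: real = 6046.1/1.016 = 5950.89; growth vs 1997 (5911.70) = 0.66%.
1999: real = 6834.9/1.098 = 6224.86; growth vs 1998 (5950.89) = 4.60%.
2000: real = 7588.7/1.136 = 6680.19; growth vs 1999 (6224.86) = 7.31%.
2001: real = 7980.1/1.177 = 6780.03; growth vs 2000 (6680.19) = 1.49%.

2000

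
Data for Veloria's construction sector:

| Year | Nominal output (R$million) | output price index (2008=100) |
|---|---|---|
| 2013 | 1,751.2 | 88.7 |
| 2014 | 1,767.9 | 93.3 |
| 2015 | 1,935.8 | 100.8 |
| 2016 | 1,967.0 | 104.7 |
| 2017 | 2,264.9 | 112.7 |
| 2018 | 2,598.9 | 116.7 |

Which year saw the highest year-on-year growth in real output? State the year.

2014: real = 1767.9/0.933 = 1894.86; growth vs 2013 (1974.30) = -4.02%.
2015: real = 1935.8/1.008 = 1920.44; growth vs 2014 (1894.86) = 1.35%.
2016: real = 1967.0/1.047 = 1878.70; growth vs 2015 (1920.44) = -2.17%.
2017: real = 2264.9/1.127 = 2009.67; growth vs 2016 (1878.70) = 6.97%.
2018: real = 2598.9/1.167 = 2226.99; growth vs 2017 (2009.67) = 10.81%.

2018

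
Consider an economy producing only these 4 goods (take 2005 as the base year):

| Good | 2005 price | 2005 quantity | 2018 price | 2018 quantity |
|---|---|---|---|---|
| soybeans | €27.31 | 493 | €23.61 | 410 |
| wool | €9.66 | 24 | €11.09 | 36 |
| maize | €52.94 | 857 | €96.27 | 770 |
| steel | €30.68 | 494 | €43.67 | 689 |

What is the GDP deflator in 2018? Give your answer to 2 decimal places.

155.62

Nominal GDP 2018 = 23.61·410 + 11.09·36 + 96.27·770 + 43.67·689 = 114295.87.
Real GDP 2018 (at 2005 prices) = 27.31·410 + 9.66·36 + 52.94·770 + 30.68·689 = 73447.18.
Deflator = Nominal/Real × 100 = 114295.87/73447.18 × 100 = 155.616.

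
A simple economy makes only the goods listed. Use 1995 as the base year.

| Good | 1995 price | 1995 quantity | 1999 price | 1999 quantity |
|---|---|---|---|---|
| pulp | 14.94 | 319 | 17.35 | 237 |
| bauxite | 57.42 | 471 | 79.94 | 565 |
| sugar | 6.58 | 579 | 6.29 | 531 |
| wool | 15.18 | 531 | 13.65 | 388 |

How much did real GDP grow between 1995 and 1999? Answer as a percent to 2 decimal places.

3.86%

Real GDP 1995 = Nominal GDP 1995 = 14.94·319 + 57.42·471 + 6.58·579 + 15.18·531 = 43681.08.
Real GDP 1999 (at 1995 prices) = 14.94·237 + 57.42·565 + 6.58·531 + 15.18·388 = 45366.90.
Real growth = 45366.90/43681.08 − 1 = 0.0386.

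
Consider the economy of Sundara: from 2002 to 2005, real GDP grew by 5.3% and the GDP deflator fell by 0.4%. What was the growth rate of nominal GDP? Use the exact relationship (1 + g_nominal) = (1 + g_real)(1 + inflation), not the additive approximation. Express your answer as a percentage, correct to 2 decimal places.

4.88%

(1 + g_nom) = (1 + g_real)(1 + π) = 1.0530 × 0.9960 = 1.04879.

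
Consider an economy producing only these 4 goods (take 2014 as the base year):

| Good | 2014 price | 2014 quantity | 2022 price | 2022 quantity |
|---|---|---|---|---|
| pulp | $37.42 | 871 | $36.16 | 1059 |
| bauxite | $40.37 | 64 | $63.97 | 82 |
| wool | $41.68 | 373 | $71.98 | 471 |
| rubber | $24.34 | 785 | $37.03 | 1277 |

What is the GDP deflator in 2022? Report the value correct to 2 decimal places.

Nominal GDP 2022 = 36.16·1059 + 63.97·82 + 71.98·471 + 37.03·1277 = 124728.87.
Real GDP 2022 (at 2014 prices) = 37.42·1059 + 40.37·82 + 41.68·471 + 24.34·1277 = 93651.58.
Deflator = Nominal/Real × 100 = 124728.87/93651.58 × 100 = 133.184.

133.18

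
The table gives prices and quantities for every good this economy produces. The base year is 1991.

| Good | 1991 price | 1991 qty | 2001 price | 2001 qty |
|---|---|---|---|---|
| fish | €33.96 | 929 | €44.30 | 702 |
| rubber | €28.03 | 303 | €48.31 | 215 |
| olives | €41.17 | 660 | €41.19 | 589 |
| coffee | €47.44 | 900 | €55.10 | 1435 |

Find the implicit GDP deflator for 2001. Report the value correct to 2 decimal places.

Nominal GDP 2001 = 44.30·702 + 48.31·215 + 41.19·589 + 55.10·1435 = 144814.66.
Real GDP 2001 (at 1991 prices) = 33.96·702 + 28.03·215 + 41.17·589 + 47.44·1435 = 122191.90.
Deflator = Nominal/Real × 100 = 144814.66/122191.90 × 100 = 118.514.

118.51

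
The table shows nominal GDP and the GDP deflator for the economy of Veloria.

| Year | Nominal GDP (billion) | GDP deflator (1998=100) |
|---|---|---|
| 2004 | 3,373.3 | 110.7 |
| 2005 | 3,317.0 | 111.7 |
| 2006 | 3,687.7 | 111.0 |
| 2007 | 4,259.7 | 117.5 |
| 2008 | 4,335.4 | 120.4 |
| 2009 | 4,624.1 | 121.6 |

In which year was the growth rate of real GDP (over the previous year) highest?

2006

2005: real = 3317.0/1.117 = 2969.56; growth vs 2004 (3047.24) = -2.55%.
2006: real = 3687.7/1.110 = 3322.25; growth vs 2005 (2969.56) = 11.88%.
2007: real = 4259.7/1.175 = 3625.28; growth vs 2006 (3322.25) = 9.12%.
2008: real = 4335.4/1.204 = 3600.83; growth vs 2007 (3625.28) = -0.67%.
2009: real = 4624.1/1.216 = 3802.71; growth vs 2008 (3600.83) = 5.61%.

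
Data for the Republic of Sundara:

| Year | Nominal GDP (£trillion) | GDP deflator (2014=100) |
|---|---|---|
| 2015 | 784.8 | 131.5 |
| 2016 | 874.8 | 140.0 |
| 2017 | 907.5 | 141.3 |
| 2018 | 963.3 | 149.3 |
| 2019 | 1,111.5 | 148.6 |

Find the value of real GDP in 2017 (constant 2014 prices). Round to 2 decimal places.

Real GDP 2017 = 907.5 / 1.413 = 642.25.

£642.25 trillion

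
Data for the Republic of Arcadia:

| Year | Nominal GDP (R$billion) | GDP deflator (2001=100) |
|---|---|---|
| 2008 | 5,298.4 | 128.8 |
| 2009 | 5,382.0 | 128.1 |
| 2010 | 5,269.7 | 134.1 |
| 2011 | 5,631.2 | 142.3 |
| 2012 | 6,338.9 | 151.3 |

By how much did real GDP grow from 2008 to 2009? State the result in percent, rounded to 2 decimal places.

2.13%

Real GDP 2008 = 5298.4/1.288 = 4113.66.
Real GDP 2009 = 5382.0/1.281 = 4201.41.
Change = 4201.41/4113.66 − 1 = 0.0213.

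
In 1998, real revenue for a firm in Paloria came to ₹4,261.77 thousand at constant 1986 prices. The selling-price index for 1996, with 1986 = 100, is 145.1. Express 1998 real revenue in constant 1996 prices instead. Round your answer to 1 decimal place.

Real revenue in 1996 prices = Real revenue in 1986 prices × (P_1996/P_1986) = 4261.77 × 1.451 = 6183.83.

₹6,183.8 thousand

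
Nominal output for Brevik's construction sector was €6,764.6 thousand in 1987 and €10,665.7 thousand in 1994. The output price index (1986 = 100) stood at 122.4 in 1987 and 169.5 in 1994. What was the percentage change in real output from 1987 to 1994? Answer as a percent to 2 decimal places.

13.86%

Real output 1987 = 6764.6 / 1.224 = 5526.63.
Real output 1994 = 10665.7 / 1.695 = 6292.45.
Real growth = 6292.45 / 5526.63 − 1 = 0.1386.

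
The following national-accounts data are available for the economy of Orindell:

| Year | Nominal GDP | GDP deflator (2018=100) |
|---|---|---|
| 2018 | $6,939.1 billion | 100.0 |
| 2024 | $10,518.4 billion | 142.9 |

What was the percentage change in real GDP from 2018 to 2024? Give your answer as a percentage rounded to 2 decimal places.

Deflate each year: 2018 → 6939.1/1.000 = 6939.10; 2024 → 10518.4/1.429 = 7360.67.
So real GDP changed by 7360.67/6939.10 − 1 = 0.0608, i.e. 6.08%.

6.08%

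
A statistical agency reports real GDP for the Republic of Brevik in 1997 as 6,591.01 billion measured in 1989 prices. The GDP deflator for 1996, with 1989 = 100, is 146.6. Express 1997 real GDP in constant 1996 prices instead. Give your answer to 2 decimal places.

Real GDP in 1996 prices = Real GDP in 1989 prices × (P_1996/P_1989) = 6591.01 × 1.466 = 9662.42.

9,662.42 billion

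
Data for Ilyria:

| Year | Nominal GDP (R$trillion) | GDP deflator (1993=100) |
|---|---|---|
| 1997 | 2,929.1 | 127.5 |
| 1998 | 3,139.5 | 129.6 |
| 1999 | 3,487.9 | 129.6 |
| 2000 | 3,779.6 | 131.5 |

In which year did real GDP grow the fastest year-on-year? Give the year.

1999

1998: real = 3139.5/1.296 = 2422.45; growth vs 1997 (2297.33) = 5.45%.
1999: real = 3487.9/1.296 = 2691.28; growth vs 1998 (2422.45) = 11.10%.
2000: real = 3779.6/1.315 = 2874.22; growth vs 1999 (2691.28) = 6.80%.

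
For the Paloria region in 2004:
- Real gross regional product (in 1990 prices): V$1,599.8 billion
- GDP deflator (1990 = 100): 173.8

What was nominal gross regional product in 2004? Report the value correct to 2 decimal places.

Nominal gross regional product = Real × (GDP deflator/100) = 1599.8 × 1.738 = 2780.45.

V$2,780.45 billion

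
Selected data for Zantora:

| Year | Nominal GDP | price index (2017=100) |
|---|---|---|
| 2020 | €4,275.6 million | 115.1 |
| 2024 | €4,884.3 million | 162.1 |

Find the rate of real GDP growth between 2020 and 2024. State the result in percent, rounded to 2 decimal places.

-18.89%

Deflate each year: 2020 → 4275.6/1.151 = 3714.68; 2024 → 4884.3/1.621 = 3013.14.
So real GDP changed by 3013.14/3714.68 − 1 = -0.1889, i.e. -18.89%.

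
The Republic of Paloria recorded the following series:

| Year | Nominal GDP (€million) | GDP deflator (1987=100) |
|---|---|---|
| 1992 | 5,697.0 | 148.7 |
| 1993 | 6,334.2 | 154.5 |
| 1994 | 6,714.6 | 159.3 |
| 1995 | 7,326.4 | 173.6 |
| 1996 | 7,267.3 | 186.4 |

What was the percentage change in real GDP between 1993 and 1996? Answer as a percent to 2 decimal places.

Real GDP 1993 = 6334.2/1.545 = 4099.81.
Real GDP 1996 = 7267.3/1.864 = 3898.77.
Change = 3898.77/4099.81 − 1 = -0.0490.

-4.90%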